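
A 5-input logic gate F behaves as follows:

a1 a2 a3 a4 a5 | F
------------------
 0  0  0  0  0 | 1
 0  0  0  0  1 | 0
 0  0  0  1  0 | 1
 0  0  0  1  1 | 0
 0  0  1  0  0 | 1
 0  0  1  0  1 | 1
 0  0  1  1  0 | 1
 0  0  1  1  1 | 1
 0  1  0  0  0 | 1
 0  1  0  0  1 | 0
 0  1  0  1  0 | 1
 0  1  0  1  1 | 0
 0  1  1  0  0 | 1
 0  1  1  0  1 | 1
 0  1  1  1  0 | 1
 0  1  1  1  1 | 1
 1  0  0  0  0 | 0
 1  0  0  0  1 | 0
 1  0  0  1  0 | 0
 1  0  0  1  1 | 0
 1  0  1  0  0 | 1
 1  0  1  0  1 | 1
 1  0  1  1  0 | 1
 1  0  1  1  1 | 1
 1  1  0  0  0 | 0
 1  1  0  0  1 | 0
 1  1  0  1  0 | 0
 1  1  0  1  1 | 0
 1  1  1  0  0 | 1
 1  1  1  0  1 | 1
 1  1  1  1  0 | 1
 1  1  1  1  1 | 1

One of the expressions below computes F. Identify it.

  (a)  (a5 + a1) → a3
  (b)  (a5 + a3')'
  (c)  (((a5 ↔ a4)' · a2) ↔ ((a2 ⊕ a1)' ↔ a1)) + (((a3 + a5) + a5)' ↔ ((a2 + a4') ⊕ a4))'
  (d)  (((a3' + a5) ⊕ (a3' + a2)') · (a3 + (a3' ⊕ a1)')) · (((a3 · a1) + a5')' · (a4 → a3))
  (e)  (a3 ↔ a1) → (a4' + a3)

a

(b): at (0,0,0,0,0) it gives 0, but F = 1 — eliminated.
(c): at (0,0,0,0,1) it gives 1, but F = 0 — eliminated.
(d): at (0,0,0,0,0) it gives 0, but F = 1 — eliminated.
(e): at (0,0,0,0,1) it gives 1, but F = 0 — eliminated.
Only (a) survives; checking it on all 32 rows confirms it matches F.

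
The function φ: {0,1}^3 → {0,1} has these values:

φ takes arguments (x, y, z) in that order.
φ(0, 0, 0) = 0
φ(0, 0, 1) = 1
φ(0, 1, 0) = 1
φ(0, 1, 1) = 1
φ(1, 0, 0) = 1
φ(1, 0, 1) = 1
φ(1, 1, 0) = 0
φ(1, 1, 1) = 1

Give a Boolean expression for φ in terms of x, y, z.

φ(x, y, z) = not (((not x and not y) and not z) or ((x and y) and not z))

φ is 0 on only 2 rows — (0,0,0), (1,1,0). Writing each as a minterm (¬x·¬y·¬z, x·y·¬z) and OR-ing them characterizes exactly where φ=0, so φ is the negation of that disjunction.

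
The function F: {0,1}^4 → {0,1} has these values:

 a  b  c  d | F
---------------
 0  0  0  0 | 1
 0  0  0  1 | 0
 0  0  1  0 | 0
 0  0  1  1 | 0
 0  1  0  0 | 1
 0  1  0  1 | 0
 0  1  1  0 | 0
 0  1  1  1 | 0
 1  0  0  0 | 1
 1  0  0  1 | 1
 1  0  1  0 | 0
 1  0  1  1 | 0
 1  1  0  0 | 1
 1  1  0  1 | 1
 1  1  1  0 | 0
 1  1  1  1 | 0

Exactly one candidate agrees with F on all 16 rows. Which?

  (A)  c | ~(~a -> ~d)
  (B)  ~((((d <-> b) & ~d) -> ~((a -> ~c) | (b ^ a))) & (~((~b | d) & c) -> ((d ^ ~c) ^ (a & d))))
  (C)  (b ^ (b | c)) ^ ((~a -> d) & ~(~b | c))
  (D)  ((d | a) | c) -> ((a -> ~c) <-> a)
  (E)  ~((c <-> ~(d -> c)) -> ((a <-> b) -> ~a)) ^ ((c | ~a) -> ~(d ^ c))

D

(A): at (0,0,0,0) it gives 0, but F = 1 — eliminated.
(B): at (0,0,0,1) it gives 1, but F = 0 — eliminated.
(C): at (0,0,0,0) it gives 0, but F = 1 — eliminated.
(E): at (0,0,1,1) it gives 1, but F = 0 — eliminated.
That leaves (D). Evaluating it on every row reproduces the table of F exactly.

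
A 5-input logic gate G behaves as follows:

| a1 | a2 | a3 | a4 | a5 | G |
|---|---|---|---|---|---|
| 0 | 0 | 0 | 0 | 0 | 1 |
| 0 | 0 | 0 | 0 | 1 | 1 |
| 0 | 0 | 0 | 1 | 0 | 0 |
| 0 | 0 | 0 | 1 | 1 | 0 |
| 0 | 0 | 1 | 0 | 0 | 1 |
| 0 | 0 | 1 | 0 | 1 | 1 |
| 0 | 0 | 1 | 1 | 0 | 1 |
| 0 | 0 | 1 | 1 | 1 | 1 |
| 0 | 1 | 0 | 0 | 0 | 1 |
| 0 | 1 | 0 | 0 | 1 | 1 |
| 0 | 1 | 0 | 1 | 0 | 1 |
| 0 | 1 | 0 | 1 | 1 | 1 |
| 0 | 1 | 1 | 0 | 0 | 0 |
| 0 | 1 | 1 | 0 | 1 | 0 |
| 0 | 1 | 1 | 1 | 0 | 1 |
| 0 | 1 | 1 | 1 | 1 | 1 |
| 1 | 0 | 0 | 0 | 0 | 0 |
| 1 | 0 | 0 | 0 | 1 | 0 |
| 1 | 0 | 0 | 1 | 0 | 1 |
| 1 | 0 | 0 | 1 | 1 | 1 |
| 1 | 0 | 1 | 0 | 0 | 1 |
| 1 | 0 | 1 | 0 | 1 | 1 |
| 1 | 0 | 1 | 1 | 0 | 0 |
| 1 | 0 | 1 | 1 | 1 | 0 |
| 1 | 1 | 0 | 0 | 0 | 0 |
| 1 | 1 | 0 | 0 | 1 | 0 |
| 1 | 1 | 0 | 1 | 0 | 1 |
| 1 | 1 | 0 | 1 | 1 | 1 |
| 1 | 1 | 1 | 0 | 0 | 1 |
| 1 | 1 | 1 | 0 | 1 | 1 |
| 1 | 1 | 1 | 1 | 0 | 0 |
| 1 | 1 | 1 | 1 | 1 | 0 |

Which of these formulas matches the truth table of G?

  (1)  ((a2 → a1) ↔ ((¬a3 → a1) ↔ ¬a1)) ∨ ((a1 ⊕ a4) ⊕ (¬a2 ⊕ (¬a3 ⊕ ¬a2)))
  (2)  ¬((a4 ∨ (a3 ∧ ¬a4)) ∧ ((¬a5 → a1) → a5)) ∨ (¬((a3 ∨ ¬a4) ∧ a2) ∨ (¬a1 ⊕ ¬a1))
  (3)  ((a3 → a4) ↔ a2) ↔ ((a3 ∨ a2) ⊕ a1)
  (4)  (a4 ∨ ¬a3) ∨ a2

(2) fails at (0,0,0,1,0): the formula yields 1, G is 0.
(3) fails at (0,0,0,1,0): the formula yields 1, G is 0.
(4) fails at (0,0,0,1,0): the formula yields 1, G is 0.
That leaves (1). Evaluating it on every row reproduces the table of G exactly.

1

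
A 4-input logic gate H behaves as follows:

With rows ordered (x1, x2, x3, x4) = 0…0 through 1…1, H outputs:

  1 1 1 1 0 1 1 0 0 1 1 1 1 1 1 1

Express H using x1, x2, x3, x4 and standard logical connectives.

H is 0 on only 3 rows — (0,1,0,0), (0,1,1,1), (1,0,0,0). Writing each as a minterm (¬x1·x2·¬x3·¬x4, ¬x1·x2·x3·x4, x1·¬x2·¬x3·¬x4) and OR-ing them characterizes exactly where H=0, so H is the negation of that disjunction.

H(x1, x2, x3, x4) = ¬(((((¬x1 ∧ x2) ∧ ¬x3) ∧ ¬x4) ∨ (((¬x1 ∧ x2) ∧ x3) ∧ x4)) ∨ (((x1 ∧ ¬x2) ∧ ¬x3) ∧ ¬x4))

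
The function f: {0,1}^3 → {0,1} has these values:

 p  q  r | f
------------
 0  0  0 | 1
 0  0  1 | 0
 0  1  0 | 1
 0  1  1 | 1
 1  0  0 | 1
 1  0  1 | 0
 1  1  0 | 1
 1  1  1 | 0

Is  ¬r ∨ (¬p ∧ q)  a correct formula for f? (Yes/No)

Evaluate ¬r ∨ (¬p ∧ q) on each row and compare to f:
  p=0, q=0, r=0: formula gives 1, f = 1 ✓
  p=0, q=0, r=1: formula gives 0, f = 0 ✓
  p=0, q=1, r=0: formula gives 1, f = 1 ✓
  p=0, q=1, r=1: formula gives 1, f = 1 ✓
  p=1, q=0, r=0: formula gives 1, f = 1 ✓
  … (the remaining 3 rows also agree.)
Every row agrees, so the formula is equivalent.

Yes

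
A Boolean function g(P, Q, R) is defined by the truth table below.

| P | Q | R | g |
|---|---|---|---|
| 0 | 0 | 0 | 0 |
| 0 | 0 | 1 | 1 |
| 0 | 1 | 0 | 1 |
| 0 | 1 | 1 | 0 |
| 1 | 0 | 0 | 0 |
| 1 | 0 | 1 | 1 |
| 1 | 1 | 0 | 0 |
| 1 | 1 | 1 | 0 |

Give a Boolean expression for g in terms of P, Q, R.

g(P, Q, R) = (((¬P ∧ ¬Q) ∧ R) ∨ ((¬P ∧ Q) ∧ ¬R)) ∨ ((P ∧ ¬Q) ∧ R)

The 1-rows are (0,0,1), (0,1,0), (1,0,1). Each contributes one minterm — ¬P·¬Q·R; ¬P·Q·¬R; P·¬Q·R — and their disjunction is a sum-of-products form of g.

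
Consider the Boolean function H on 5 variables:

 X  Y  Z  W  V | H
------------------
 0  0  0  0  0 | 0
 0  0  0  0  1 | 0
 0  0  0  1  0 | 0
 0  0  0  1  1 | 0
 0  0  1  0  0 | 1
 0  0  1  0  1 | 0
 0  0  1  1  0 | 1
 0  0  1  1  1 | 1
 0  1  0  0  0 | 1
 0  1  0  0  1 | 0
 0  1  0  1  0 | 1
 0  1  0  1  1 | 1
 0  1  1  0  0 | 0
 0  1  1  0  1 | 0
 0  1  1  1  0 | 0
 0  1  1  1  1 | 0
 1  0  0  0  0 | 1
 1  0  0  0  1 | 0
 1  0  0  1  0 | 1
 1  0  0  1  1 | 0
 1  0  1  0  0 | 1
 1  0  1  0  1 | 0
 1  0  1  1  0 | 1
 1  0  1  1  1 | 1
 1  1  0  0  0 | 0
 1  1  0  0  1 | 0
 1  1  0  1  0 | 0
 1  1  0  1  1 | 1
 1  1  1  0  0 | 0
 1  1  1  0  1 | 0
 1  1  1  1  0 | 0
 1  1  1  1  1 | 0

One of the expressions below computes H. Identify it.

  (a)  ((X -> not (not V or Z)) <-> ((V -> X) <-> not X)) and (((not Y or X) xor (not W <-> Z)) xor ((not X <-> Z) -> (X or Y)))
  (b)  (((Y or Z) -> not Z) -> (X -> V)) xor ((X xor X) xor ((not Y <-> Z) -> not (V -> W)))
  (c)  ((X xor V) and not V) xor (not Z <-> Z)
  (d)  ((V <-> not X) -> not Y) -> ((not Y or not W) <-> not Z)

b

(a): at (0,0,0,1,0) it gives 1, but H = 0 — eliminated.
(c): at (0,0,1,0,0) it gives 0, but H = 1 — eliminated.
(d): at (0,0,0,0,0) it gives 1, but H = 0 — eliminated.
That leaves (b). Evaluating it on every row reproduces the table of H exactly.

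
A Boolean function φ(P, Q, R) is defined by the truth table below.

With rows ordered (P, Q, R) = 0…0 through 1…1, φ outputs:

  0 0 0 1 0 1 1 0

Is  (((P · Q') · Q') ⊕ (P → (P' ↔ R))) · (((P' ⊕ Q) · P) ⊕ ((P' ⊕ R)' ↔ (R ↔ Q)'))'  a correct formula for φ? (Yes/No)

No

Evaluate (((P · Q') · Q') ⊕ (P → (P' ↔ R))) · (((P' ⊕ Q) · P) ⊕ ((P' ⊕ R)' ↔ (R ↔ Q)'))' on each row and compare to φ:
  P=0, Q=0, R=0: formula gives 0, φ = 0 ✓
  P=0, Q=0, R=1: formula gives 0, φ = 0 ✓
  P=0, Q=1, R=0: formula gives 1, but φ = 0 ✗
A single disagreement suffices: at (0,1,0) they differ, so the formula does not compute φ.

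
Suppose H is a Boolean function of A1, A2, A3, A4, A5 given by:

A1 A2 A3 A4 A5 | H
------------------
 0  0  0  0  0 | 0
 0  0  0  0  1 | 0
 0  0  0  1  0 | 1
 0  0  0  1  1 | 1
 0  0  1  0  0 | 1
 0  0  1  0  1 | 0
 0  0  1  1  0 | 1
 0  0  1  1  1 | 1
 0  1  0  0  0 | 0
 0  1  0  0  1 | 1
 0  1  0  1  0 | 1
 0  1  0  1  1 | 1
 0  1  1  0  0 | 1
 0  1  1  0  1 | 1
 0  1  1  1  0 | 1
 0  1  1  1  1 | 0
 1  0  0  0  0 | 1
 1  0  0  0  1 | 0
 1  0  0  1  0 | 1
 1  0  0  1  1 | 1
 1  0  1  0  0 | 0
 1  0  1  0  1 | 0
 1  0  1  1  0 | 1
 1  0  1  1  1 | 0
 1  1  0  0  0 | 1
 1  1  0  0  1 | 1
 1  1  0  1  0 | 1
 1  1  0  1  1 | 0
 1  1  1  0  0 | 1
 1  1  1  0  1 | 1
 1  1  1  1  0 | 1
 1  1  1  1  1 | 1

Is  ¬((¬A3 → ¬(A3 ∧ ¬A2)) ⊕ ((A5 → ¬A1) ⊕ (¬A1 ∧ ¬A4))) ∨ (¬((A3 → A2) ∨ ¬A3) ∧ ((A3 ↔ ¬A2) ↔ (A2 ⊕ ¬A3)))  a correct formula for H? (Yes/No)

No

Evaluate ¬((¬A3 → ¬(A3 ∧ ¬A2)) ⊕ ((A5 → ¬A1) ⊕ (¬A1 ∧ ¬A4))) ∨ (¬((A3 → A2) ∨ ¬A3) ∧ ((A3 ↔ ¬A2) ↔ (A2 ⊕ ¬A3))) on each row and compare to H:
  A1=0, A2=0, A3=0, A4=0, A5=0: formula gives 0, H = 0 ✓
  A1=0, A2=0, A3=0, A4=0, A5=1: formula gives 0, H = 0 ✓
  A1=0, A2=0, A3=0, A4=1, A5=0: formula gives 1, H = 1 ✓
  A1=0, A2=0, A3=0, A4=1, A5=1: formula gives 1, H = 1 ✓
  A1=0, A2=0, A3=1, A4=0, A5=0: formula gives 0, but H = 1 ✗
Since they disagree at (0,0,1,0,0), the expression is not a correct formula for H.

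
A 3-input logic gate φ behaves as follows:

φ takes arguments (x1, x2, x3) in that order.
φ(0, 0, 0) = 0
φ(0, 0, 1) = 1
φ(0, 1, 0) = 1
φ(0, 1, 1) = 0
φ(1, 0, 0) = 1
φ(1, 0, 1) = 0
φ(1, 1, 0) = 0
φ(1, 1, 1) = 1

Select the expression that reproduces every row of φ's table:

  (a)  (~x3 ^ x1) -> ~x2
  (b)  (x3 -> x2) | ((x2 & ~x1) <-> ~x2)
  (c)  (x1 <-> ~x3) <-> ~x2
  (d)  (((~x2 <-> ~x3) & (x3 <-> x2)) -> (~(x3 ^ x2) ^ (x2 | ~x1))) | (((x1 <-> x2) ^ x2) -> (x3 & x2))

c

(a) disagrees with φ on (0,0,0) (formula → 1, table → 0); rule it out.
(b) disagrees with φ on (0,0,0) (formula → 1, table → 0); rule it out.
(d) disagrees with φ on (0,1,1) (formula → 1, table → 0); rule it out.
(c) is the remaining candidate, and it agrees with φ on all 8 inputs.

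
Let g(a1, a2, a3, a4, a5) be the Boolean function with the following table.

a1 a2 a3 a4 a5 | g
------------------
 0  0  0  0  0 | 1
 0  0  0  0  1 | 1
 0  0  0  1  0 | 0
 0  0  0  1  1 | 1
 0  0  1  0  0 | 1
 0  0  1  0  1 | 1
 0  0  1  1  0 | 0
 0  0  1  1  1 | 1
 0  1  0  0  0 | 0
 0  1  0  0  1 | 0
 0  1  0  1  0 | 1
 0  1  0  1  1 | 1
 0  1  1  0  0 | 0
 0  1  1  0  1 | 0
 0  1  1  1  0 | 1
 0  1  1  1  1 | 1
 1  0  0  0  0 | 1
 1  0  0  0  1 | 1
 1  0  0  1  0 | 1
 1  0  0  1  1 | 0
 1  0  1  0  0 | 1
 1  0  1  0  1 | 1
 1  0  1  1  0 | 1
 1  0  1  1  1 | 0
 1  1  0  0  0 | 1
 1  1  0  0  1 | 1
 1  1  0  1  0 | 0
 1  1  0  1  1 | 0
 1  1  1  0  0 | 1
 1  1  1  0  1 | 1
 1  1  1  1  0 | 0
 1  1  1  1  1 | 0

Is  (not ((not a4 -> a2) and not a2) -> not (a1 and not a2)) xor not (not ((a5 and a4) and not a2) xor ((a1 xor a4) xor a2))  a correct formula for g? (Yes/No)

Yes

Check the formula against g row by row:
  a1=0, a2=0, a3=0, a4=0, a5=0: formula gives 1, g = 1 ✓
  a1=0, a2=0, a3=0, a4=0, a5=1: formula gives 1, g = 1 ✓
  a1=0, a2=0, a3=0, a4=1, a5=0: formula gives 0, g = 0 ✓
  a1=0, a2=0, a3=0, a4=1, a5=1: formula gives 1, g = 1 ✓
  … (the remaining 28 rows also agree.)
Every row agrees, so the formula is equivalent.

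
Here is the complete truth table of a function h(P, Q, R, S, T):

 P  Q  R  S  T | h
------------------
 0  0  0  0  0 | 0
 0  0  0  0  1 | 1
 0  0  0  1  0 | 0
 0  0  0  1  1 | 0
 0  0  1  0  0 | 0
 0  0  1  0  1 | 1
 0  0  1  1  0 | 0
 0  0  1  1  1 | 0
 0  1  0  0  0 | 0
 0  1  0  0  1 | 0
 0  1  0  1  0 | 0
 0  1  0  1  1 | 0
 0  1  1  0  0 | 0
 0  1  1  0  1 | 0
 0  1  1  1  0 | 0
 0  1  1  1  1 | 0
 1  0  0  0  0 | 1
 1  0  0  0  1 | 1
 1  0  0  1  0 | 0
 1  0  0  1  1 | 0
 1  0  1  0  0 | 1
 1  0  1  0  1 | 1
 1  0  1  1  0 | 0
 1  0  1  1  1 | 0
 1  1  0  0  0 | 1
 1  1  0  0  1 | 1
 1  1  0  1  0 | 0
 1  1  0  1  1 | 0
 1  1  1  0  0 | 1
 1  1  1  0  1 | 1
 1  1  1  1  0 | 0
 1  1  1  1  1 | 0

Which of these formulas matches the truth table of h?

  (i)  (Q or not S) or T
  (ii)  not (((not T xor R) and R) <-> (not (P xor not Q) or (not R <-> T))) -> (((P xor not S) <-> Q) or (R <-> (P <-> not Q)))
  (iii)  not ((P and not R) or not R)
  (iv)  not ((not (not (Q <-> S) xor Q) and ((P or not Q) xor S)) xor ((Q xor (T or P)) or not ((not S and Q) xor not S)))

(i) fails at (0,0,0,0,0): the formula yields 1, h is 0.
(ii) fails at (0,0,0,0,0): the formula yields 1, h is 0.
(iii) fails at (0,0,0,0,1): the formula yields 0, h is 1.
(iv) is the remaining candidate, and it agrees with h on all 32 inputs.

iv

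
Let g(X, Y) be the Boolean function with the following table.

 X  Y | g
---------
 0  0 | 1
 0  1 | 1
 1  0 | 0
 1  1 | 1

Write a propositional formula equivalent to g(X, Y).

g(X, Y) = X -> Y

This is X → Y (false only at 1,0).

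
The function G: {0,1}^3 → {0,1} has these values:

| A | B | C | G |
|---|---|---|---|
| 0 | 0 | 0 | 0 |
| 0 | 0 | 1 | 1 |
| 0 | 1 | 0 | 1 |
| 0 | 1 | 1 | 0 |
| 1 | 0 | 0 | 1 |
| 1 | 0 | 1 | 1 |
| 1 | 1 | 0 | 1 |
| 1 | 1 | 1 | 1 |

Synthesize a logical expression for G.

There are just 2 zero rows: (0,0,0), (0,1,1). Their minterms are ¬A·¬B·¬C, ¬A·B·C; the OR of those covers precisely the 0-outputs, and negating it yields G.

G(A, B, C) = not (((not A and not B) and not C) or ((not A and B) and C))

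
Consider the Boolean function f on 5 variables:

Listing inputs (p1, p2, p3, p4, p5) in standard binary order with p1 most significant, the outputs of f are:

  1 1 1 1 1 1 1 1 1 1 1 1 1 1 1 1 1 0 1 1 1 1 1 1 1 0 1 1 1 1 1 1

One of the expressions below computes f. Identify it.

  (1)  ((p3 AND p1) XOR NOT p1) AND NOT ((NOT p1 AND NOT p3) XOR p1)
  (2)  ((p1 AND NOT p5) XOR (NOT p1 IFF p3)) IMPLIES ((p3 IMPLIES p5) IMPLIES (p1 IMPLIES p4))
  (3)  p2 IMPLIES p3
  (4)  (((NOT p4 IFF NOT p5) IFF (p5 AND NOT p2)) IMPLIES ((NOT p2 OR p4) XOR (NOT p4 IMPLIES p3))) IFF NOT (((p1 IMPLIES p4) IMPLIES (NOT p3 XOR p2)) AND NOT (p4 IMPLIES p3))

(1) disagrees with f on (0,0,0,0,0) (formula → 0, table → 1); rule it out.
(3) disagrees with f on (0,1,0,0,0) (formula → 0, table → 1); rule it out.
(4) disagrees with f on (0,0,1,1,0) (formula → 0, table → 1); rule it out.
Only (2) survives; checking it on all 32 rows confirms it matches f.

2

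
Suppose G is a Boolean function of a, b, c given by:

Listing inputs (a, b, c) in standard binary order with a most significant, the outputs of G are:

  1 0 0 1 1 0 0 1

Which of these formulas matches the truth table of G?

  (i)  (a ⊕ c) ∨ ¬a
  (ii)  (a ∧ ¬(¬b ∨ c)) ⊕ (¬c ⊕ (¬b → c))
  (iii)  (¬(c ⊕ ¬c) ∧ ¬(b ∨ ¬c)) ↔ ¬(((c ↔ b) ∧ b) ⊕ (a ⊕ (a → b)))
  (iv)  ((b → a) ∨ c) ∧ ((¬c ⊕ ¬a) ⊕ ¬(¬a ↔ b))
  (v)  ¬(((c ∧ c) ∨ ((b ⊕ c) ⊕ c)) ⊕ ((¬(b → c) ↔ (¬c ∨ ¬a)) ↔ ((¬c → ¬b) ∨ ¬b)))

iv

(i): at (0,0,1) it gives 1, but G = 0 — eliminated.
(ii): at (0,0,1) it gives 1, but G = 0 — eliminated.
(iii): at (0,0,1) it gives 1, but G = 0 — eliminated.
(v): at (0,1,1) it gives 0, but G = 1 — eliminated.
(iv) is the remaining candidate, and it agrees with G on all 8 inputs.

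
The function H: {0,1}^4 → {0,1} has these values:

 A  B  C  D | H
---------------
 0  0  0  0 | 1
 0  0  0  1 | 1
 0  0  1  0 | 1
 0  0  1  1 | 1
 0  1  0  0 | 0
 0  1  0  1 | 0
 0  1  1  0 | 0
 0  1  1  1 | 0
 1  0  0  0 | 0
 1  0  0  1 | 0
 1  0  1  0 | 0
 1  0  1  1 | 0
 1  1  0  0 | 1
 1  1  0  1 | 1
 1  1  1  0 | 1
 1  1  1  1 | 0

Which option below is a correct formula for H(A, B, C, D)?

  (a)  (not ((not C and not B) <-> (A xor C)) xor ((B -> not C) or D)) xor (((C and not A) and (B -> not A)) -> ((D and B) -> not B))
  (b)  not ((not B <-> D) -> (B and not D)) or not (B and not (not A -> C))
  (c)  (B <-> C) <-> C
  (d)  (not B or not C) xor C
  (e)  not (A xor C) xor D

a

(b) fails at (0,1,1,0): the formula yields 1, H is 0.
(c) fails at (0,0,0,0): the formula yields 0, H is 1.
(d) fails at (0,0,1,0): the formula yields 0, H is 1.
(e) fails at (0,0,0,1): the formula yields 0, H is 1.
Only (a) survives; checking it on all 16 rows confirms it matches H.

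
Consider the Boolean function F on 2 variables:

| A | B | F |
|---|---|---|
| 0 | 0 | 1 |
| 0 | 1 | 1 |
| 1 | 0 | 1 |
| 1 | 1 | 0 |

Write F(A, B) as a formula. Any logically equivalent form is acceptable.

The output is 0 only when every input is 1 — NAND of all inputs.

F(A, B) = (A · B)'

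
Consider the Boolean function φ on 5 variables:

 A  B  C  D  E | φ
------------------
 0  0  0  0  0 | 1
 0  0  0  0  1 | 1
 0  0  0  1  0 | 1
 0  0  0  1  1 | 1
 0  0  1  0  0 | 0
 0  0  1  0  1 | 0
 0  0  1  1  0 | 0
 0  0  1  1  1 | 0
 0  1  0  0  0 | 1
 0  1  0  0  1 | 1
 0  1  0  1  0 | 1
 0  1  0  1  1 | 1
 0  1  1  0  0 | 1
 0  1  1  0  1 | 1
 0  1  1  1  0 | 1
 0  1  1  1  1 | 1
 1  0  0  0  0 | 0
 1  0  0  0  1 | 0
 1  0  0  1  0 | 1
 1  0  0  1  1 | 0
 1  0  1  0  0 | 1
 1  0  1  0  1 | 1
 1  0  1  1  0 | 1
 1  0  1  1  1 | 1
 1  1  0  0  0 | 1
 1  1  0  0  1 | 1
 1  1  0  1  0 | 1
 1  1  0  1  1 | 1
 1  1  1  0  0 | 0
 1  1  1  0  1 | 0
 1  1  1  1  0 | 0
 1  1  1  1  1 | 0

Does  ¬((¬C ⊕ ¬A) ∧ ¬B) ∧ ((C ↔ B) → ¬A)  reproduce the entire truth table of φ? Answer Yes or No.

No

Evaluate ¬((¬C ⊕ ¬A) ∧ ¬B) ∧ ((C ↔ B) → ¬A) on each row and compare to φ:
  A=0, B=0, C=0, D=0, E=0: formula gives 1, φ = 1 ✓
  A=0, B=0, C=0, D=0, E=1: formula gives 1, φ = 1 ✓
  A=0, B=0, C=0, D=1, E=0: formula gives 1, φ = 1 ✓
  A=0, B=0, C=0, D=1, E=1: formula gives 1, φ = 1 ✓
  …
  A=1, B=0, C=0, D=1, E=0: formula gives 0, but φ = 1 ✗
A single disagreement suffices: at (1,0,0,1,0) they differ, so the formula does not compute φ.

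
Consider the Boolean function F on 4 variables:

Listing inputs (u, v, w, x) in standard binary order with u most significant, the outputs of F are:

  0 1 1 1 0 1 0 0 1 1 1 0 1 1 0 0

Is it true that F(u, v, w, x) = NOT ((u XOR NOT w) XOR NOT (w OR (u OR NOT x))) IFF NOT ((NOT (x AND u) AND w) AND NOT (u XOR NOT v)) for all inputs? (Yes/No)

Check the formula against F row by row:
  u=0, v=0, w=0, x=0: formula gives 0, F = 0 ✓
  u=0, v=0, w=0, x=1: formula gives 1, F = 1 ✓
  u=0, v=0, w=1, x=0: formula gives 1, F = 1 ✓
  u=0, v=0, w=1, x=1: formula gives 1, F = 1 ✓
  …and likewise for the remaining 12 rows.
All 16 rows match — the expression computes F exactly.

Yes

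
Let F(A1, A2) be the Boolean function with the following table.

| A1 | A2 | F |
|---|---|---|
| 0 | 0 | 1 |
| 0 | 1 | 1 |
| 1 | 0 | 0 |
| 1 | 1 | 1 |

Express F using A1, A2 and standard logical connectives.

Only row (1,0) gives 0. So F is 1 everywhere except there — the complement of the minterm A1·¬A2.

F(A1, A2) = not (A1 and not A2)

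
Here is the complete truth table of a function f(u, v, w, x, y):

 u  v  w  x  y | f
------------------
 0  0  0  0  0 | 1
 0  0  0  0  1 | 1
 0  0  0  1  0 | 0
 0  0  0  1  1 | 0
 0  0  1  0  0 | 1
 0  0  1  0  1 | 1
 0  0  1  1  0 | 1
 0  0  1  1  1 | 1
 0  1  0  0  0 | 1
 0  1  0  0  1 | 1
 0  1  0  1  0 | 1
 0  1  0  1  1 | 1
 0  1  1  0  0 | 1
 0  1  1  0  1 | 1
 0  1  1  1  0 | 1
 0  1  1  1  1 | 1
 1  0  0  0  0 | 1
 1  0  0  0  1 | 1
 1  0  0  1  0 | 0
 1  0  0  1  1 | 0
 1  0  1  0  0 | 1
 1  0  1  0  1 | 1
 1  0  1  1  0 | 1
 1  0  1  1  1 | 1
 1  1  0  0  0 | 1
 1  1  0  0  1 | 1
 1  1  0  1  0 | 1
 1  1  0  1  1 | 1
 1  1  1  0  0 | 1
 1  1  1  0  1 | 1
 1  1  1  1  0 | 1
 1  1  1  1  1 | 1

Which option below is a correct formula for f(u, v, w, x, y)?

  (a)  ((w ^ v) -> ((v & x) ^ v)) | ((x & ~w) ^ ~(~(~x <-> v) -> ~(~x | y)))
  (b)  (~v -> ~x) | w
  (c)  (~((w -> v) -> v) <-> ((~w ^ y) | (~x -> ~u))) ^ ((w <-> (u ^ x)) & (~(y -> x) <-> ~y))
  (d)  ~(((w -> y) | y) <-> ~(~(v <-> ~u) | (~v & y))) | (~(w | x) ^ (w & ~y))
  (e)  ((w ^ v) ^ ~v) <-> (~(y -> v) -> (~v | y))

b

(a): at (0,0,0,1,0) it gives 1, but f = 0 — eliminated.
(c): at (0,0,0,1,0) it gives 1, but f = 0 — eliminated.
(d): at (0,0,0,1,0) it gives 1, but f = 0 — eliminated.
(e): at (0,0,0,1,0) it gives 1, but f = 0 — eliminated.
Only (b) survives; checking it on all 32 rows confirms it matches f.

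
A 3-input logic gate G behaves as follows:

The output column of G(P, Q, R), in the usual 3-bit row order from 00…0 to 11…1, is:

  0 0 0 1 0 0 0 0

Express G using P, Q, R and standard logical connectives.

G(P, Q, R) = (¬P ∧ Q) ∧ R

G is 1 on exactly one input, (0,1,1), whose minterm is ¬P·Q·R. So G is just that conjunction.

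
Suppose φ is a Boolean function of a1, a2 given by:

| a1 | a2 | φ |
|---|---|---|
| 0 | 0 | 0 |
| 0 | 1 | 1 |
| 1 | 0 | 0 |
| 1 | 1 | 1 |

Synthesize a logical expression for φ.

φ(a1, a2) = a2

The output simply equals a2.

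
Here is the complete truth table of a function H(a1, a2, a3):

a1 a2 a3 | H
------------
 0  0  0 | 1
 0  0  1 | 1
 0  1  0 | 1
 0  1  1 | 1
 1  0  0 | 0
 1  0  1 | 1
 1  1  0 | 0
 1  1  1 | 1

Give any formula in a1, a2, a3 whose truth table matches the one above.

H is 0 on only 2 rows — (1,0,0), (1,1,0). Writing each as a minterm (a1·¬a2·¬a3, a1·a2·¬a3) and OR-ing them characterizes exactly where H=0, so H is the negation of that disjunction.

H(a1, a2, a3) = ~(((a1 & ~a2) & ~a3) | ((a1 & a2) & ~a3))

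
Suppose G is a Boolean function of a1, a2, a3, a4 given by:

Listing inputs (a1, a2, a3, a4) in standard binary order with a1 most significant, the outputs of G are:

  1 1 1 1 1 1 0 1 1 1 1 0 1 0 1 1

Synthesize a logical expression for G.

G(a1, a2, a3, a4) = NOT (((((NOT a1 AND a2) AND a3) AND NOT a4) OR (((a1 AND NOT a2) AND a3) AND a4)) OR (((a1 AND a2) AND NOT a3) AND a4))

The 0-rows are (0,1,1,0), (1,0,1,1), (1,1,0,1). Take each as a conjunction (¬a1·a2·a3·¬a4, a1·¬a2·a3·a4, a1·a2·¬a3·a4), form their disjunction, and complement — that gives a formula that is 1 everywhere G is.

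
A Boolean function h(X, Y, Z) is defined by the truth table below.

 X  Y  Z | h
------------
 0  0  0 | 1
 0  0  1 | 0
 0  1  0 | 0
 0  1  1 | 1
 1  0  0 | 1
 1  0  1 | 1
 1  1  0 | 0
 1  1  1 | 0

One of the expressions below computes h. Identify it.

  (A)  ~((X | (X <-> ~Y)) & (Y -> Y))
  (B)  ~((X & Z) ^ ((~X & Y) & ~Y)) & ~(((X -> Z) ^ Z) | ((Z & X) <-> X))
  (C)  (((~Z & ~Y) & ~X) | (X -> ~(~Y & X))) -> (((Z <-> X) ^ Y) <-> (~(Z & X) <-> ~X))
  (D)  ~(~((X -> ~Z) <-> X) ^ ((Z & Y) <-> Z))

C

(A) disagrees with h on (0,0,1) (formula → 1, table → 0); rule it out.
(B) disagrees with h on (0,0,0) (formula → 0, table → 1); rule it out.
(D) disagrees with h on (0,1,0) (formula → 1, table → 0); rule it out.
Only (C) survives; checking it on all 8 rows confirms it matches h.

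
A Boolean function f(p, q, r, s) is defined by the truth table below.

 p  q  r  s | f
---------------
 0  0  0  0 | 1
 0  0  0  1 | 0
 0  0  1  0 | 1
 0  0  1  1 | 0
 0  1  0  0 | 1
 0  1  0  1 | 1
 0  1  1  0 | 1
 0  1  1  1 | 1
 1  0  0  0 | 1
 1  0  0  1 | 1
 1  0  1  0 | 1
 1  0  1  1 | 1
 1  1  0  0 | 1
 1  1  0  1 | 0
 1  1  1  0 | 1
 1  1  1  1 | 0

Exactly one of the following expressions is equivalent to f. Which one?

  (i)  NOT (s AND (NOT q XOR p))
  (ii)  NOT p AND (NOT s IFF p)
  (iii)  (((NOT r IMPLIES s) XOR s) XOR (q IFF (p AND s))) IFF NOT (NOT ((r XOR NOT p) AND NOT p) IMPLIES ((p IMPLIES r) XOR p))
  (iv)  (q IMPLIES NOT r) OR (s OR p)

i

(ii) disagrees with f on (0,0,0,0) (formula → 0, table → 1); rule it out.
(iii) disagrees with f on (0,0,0,0) (formula → 0, table → 1); rule it out.
(iv) disagrees with f on (0,0,0,1) (formula → 1, table → 0); rule it out.
That leaves (i). Evaluating it on every row reproduces the table of f exactly.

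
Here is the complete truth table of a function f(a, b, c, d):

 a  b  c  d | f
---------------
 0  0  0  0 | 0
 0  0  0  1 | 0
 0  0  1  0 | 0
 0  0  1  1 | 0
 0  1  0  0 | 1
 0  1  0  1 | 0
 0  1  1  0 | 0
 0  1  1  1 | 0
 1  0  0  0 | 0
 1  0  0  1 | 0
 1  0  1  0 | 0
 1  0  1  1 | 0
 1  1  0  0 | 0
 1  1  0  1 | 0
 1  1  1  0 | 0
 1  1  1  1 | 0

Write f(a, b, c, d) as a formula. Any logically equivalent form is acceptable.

f is 1 on exactly one input, (0,1,0,0), whose minterm is ¬a·b·¬c·¬d. So f is just that conjunction.

f(a, b, c, d) = ((¬a ∧ b) ∧ ¬c) ∧ ¬d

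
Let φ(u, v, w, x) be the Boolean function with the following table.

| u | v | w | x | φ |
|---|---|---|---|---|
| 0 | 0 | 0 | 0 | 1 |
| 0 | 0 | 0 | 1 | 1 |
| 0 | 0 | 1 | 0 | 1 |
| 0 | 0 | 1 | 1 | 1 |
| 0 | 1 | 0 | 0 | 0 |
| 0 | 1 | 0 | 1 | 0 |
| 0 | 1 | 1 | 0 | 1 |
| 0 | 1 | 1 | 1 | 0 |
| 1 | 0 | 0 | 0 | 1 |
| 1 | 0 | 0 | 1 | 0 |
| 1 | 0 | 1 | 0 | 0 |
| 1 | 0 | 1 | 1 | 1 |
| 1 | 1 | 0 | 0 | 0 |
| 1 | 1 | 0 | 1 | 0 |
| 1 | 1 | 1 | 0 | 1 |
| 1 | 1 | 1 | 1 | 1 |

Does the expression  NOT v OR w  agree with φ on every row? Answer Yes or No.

Test each input against both φ and the formula:
  u=0, v=0, w=0, x=0: formula gives 1, φ = 1 ✓
  u=0, v=0, w=0, x=1: formula gives 1, φ = 1 ✓
  u=0, v=0, w=1, x=0: formula gives 1, φ = 1 ✓
  u=0, v=0, w=1, x=1: formula gives 1, φ = 1 ✓
  …
  u=0, v=1, w=1, x=1: formula gives 1, but φ = 0 ✗
Since they disagree at (0,1,1,1), the expression is not a correct formula for φ.

No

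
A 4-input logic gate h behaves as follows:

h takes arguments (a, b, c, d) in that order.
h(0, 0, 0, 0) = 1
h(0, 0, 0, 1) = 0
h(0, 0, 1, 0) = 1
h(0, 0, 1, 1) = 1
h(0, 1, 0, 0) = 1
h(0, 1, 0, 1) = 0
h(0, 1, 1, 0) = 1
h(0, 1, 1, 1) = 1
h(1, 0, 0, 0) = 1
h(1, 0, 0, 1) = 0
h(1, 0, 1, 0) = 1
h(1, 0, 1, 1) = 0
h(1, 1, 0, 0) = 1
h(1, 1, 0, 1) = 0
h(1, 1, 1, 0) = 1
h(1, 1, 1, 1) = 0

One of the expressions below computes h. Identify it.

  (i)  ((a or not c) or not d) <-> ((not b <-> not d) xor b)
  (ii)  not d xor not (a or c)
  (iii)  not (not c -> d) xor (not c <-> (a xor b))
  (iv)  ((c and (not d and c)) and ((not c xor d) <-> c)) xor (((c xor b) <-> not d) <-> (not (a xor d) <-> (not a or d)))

(ii) fails at (0,0,0,0): the formula yields 0, h is 1.
(iii) fails at (0,1,0,0): the formula yields 0, h is 1.
(iv) fails at (0,0,0,0): the formula yields 0, h is 1.
(i) is the remaining candidate, and it agrees with h on all 16 inputs.

i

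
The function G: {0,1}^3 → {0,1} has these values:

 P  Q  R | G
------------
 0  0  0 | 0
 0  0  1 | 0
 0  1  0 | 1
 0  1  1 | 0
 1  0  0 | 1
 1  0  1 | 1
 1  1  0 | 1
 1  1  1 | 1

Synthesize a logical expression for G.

G(P, Q, R) = NOT ((((NOT P AND NOT Q) AND NOT R) OR ((NOT P AND NOT Q) AND R)) OR ((NOT P AND Q) AND R))

The 0-rows are (0,0,0), (0,0,1), (0,1,1). Take each as a conjunction (¬P·¬Q·¬R, ¬P·¬Q·R, ¬P·Q·R), form their disjunction, and complement — that gives a formula that is 1 everywhere G is.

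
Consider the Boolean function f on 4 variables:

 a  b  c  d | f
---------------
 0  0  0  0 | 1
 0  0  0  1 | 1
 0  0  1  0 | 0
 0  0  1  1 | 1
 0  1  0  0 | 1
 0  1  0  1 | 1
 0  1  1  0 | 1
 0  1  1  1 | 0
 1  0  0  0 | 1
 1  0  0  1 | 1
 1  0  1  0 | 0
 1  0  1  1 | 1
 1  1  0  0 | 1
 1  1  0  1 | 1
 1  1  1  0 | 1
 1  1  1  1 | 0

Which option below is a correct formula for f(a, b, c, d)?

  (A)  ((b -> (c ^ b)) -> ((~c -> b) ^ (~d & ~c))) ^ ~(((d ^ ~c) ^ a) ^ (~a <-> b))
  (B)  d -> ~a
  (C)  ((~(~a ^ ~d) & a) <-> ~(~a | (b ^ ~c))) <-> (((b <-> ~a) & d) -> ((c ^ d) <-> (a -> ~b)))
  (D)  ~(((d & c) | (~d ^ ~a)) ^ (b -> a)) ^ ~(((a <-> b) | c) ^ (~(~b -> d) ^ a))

A

(B) disagrees with f on (0,0,1,0) (formula → 1, table → 0); rule it out.
(C) disagrees with f on (0,0,1,0) (formula → 1, table → 0); rule it out.
(D) disagrees with f on (0,0,1,0) (formula → 1, table → 0); rule it out.
(A) is the remaining candidate, and it agrees with f on all 16 inputs.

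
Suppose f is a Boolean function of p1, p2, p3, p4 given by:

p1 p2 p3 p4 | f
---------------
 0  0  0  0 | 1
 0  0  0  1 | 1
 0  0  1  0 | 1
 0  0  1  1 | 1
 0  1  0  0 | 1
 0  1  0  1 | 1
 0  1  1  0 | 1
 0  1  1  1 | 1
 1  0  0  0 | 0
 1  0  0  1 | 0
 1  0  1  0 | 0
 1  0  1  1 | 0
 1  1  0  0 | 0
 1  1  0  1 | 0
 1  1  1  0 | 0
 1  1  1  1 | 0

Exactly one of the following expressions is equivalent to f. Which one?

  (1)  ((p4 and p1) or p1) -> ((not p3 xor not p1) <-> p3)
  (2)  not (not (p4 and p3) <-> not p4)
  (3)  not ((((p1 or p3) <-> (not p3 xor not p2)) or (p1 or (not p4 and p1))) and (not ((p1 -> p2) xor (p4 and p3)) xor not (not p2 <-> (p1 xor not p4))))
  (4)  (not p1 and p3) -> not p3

(2) disagrees with f on (0,0,0,0) (formula → 0, table → 1); rule it out.
(3) disagrees with f on (0,0,0,1) (formula → 0, table → 1); rule it out.
(4) disagrees with f on (0,0,1,0) (formula → 0, table → 1); rule it out.
Only (1) survives; checking it on all 16 rows confirms it matches f.

1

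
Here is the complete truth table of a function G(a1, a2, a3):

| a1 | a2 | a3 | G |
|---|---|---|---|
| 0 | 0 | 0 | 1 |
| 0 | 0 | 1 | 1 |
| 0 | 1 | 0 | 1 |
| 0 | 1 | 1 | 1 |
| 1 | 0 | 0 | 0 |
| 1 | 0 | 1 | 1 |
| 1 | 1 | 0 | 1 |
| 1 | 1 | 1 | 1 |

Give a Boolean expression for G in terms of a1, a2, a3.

G is 0 on exactly one input, (1,0,0), whose minterm is a1·¬a2·¬a3. So G is the negation of that single conjunction.

G(a1, a2, a3) = ~((a1 & ~a2) & ~a3)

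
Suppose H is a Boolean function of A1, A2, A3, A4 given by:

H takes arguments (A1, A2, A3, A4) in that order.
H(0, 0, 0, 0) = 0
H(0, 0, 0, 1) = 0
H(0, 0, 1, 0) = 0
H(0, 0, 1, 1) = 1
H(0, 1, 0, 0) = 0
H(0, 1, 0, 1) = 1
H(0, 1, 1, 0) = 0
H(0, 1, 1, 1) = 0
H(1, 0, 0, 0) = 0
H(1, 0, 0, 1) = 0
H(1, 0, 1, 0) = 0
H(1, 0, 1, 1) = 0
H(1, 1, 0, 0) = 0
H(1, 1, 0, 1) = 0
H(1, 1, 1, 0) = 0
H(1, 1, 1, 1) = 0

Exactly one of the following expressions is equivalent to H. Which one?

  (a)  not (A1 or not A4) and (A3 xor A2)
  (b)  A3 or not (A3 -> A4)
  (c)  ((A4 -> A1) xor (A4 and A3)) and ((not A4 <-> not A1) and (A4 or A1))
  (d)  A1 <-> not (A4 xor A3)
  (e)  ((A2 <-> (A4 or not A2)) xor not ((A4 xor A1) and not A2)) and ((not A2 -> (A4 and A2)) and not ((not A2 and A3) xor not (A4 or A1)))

(b) fails at (0,0,1,0): the formula yields 1, H is 0.
(c) fails at (0,0,1,1): the formula yields 0, H is 1.
(d) fails at (0,0,0,1): the formula yields 1, H is 0.
(e) fails at (0,0,1,1): the formula yields 0, H is 1.
(a) is the remaining candidate, and it agrees with H on all 16 inputs.

a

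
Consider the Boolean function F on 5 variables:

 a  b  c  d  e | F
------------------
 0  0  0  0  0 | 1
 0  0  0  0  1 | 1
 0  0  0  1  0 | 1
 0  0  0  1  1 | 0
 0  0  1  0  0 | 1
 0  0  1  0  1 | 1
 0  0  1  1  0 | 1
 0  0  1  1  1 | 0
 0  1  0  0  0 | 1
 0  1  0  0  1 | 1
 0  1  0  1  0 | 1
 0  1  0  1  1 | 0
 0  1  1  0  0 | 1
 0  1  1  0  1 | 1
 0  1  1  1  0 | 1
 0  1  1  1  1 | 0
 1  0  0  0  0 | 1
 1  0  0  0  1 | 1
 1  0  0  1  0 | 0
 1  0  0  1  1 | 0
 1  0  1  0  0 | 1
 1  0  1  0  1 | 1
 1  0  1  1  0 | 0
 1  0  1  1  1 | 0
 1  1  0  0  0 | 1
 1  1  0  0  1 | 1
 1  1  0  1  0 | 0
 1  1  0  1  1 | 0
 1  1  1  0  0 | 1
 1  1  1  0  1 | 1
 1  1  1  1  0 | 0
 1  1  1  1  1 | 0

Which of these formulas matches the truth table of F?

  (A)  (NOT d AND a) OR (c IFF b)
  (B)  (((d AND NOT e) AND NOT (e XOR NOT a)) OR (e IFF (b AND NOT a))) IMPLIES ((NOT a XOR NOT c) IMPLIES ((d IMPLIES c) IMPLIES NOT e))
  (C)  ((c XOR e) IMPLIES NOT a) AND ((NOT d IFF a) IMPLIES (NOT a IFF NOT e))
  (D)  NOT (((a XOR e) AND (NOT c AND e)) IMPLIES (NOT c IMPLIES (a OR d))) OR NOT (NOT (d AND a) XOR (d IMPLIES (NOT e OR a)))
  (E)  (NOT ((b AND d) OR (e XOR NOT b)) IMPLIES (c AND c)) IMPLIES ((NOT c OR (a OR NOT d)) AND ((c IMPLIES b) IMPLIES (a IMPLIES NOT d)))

(A) fails at (0,0,0,1,1): the formula yields 1, F is 0.
(B) fails at (0,0,0,1,1): the formula yields 1, F is 0.
(C) fails at (1,0,0,0,0): the formula yields 0, F is 1.
(E) fails at (0,0,0,1,1): the formula yields 1, F is 0.
That leaves (D). Evaluating it on every row reproduces the table of F exactly.

D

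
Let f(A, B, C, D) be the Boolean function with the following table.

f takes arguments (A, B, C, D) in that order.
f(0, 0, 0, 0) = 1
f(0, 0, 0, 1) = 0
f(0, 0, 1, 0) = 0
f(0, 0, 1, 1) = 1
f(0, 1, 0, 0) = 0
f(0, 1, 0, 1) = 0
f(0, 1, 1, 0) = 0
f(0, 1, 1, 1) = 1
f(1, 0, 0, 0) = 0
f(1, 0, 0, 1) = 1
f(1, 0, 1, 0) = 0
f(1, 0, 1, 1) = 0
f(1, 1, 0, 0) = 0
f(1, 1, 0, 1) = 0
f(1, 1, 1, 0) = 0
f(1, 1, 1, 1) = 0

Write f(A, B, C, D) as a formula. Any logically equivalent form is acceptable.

Collect the rows where f=1 — (0,0,0,0), (0,0,1,1), (0,1,1,1), (1,0,0,1) — and write one minterm per row: ¬A·¬B·¬C·¬D, ¬A·¬B·C·D, ¬A·B·C·D, A·¬B·¬C·D. Their union (logical OR) reproduces the table exactly.

f(A, B, C, D) = (((((NOT A AND NOT B) AND NOT C) AND NOT D) OR (((NOT A AND NOT B) AND C) AND D)) OR (((NOT A AND B) AND C) AND D)) OR (((A AND NOT B) AND NOT C) AND D)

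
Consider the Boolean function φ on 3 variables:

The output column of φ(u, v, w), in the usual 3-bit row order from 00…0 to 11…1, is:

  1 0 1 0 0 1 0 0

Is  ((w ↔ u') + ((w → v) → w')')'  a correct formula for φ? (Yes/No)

Test each input against both φ and the formula:
  u=0, v=0, w=0: formula gives 1, φ = 1 ✓
  u=0, v=0, w=1: formula gives 0, φ = 0 ✓
  u=0, v=1, w=0: formula gives 1, φ = 1 ✓
  u=0, v=1, w=1: formula gives 0, φ = 0 ✓
  u=1, v=0, w=0: formula gives 0, φ = 0 ✓
  … (the remaining 3 rows also agree.)
No disagreement on any input; they are logically equivalent.

Yes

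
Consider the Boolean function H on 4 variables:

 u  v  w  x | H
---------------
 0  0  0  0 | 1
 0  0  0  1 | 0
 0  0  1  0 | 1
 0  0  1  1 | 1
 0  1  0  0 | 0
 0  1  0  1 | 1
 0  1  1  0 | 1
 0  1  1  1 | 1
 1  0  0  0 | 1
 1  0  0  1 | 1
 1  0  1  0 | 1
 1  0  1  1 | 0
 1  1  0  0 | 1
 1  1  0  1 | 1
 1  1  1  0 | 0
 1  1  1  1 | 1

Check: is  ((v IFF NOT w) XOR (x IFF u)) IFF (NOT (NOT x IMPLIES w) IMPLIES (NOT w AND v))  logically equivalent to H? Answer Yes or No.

No

Test each input against both H and the formula:
  u=0, v=0, w=0, x=0: formula gives 0, but H = 1 ✗
Row (0,0,0,0) is a counterexample, so the formula is not equivalent to H.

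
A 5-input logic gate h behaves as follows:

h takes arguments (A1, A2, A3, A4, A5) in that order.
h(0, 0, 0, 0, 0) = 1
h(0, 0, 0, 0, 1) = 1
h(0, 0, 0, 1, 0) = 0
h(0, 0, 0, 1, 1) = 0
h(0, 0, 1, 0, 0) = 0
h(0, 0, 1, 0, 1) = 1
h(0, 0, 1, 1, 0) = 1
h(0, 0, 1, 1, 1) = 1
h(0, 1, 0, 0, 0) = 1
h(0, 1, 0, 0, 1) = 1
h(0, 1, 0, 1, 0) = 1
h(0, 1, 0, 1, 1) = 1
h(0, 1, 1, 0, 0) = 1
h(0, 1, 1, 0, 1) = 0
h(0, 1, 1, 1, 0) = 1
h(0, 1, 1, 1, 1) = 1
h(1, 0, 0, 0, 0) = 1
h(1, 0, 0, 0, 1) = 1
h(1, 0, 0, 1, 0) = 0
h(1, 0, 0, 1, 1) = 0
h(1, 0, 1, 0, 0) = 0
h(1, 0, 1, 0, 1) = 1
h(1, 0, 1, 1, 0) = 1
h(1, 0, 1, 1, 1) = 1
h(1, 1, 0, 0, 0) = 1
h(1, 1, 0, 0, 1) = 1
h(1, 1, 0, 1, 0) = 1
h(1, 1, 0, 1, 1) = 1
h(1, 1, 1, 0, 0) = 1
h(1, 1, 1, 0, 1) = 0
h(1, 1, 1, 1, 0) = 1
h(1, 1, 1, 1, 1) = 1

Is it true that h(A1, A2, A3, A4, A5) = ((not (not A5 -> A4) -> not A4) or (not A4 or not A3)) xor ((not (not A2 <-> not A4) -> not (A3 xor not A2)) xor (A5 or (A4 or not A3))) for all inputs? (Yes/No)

Yes

Test each input against both h and the formula:
  A1=0, A2=0, A3=0, A4=0, A5=0: formula gives 1, h = 1 ✓
  A1=0, A2=0, A3=0, A4=0, A5=1: formula gives 1, h = 1 ✓
  A1=0, A2=0, A3=0, A4=1, A5=0: formula gives 0, h = 0 ✓
  A1=0, A2=0, A3=0, A4=1, A5=1: formula gives 0, h = 0 ✓
  …and likewise for the remaining 28 rows.
No disagreement on any input; they are logically equivalent.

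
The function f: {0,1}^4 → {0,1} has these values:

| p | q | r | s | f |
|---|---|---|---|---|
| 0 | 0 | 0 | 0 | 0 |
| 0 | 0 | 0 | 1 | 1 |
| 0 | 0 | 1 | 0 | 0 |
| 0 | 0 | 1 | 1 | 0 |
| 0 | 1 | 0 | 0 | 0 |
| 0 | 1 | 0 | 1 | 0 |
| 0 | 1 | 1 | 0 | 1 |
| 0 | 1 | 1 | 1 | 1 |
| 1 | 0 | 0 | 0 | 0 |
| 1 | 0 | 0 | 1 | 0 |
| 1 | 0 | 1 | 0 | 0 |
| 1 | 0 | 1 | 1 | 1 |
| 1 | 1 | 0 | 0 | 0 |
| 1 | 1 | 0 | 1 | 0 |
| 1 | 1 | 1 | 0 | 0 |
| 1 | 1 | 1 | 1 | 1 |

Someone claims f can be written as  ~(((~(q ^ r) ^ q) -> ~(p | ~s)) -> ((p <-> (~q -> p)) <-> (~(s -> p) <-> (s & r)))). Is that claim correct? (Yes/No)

Evaluate ~(((~(q ^ r) ^ q) -> ~(p | ~s)) -> ((p <-> (~q -> p)) <-> (~(s -> p) <-> (s & r)))) on each row and compare to f:
  p=0, q=0, r=0, s=0: formula gives 0, f = 0 ✓
  p=0, q=0, r=0, s=1: formula gives 1, f = 1 ✓
  p=0, q=0, r=1, s=0: formula gives 0, f = 0 ✓
  p=0, q=0, r=1, s=1: formula gives 0, f = 0 ✓
  … (the remaining 12 rows also agree.)
No disagreement on any input; they are logically equivalent.

Yes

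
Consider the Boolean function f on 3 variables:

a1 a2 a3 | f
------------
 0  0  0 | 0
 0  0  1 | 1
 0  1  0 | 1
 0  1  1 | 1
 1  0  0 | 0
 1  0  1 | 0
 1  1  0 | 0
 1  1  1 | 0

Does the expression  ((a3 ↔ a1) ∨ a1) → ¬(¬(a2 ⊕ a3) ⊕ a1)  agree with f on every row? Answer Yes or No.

No

Test each input against both f and the formula:
  a1=0, a2=0, a3=0: formula gives 0, f = 0 ✓
  a1=0, a2=0, a3=1: formula gives 1, f = 1 ✓
  a1=0, a2=1, a3=0: formula gives 1, f = 1 ✓
  a1=0, a2=1, a3=1: formula gives 1, f = 1 ✓
  a1=1, a2=0, a3=0: formula gives 1, but f = 0 ✗
A single disagreement suffices: at (1,0,0) they differ, so the formula does not compute f.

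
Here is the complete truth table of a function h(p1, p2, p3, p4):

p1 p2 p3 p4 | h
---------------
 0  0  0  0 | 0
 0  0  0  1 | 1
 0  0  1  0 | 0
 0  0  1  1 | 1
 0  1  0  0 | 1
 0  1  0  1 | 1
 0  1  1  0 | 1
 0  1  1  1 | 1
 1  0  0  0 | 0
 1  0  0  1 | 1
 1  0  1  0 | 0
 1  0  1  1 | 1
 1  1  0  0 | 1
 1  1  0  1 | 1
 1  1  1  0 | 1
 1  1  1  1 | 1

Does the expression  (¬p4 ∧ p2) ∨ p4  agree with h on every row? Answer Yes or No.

Yes

Test each input against both h and the formula:
  p1=0, p2=0, p3=0, p4=0: formula gives 0, h = 0 ✓
  p1=0, p2=0, p3=0, p4=1: formula gives 1, h = 1 ✓
  p1=0, p2=0, p3=1, p4=0: formula gives 0, h = 0 ✓
  p1=0, p2=0, p3=1, p4=1: formula gives 1, h = 1 ✓
  …and likewise for the remaining 12 rows.
Every row agrees, so the formula is equivalent.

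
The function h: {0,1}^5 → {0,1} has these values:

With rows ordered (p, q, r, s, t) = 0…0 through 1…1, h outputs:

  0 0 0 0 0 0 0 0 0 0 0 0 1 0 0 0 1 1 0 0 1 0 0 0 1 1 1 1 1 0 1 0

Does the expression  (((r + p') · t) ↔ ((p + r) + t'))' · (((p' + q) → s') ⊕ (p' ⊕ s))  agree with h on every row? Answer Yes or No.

Test each input against both h and the formula:
  p=0, q=0, r=0, s=0, t=0: formula gives 0, h = 0 ✓
  p=0, q=0, r=0, s=0, t=1: formula gives 0, h = 0 ✓
  p=0, q=0, r=0, s=1, t=0: formula gives 0, h = 0 ✓
  p=0, q=0, r=0, s=1, t=1: formula gives 0, h = 0 ✓
  …
  p=0, q=1, r=1, s=0, t=0: formula gives 0, but h = 1 ✗
A single disagreement suffices: at (0,1,1,0,0) they differ, so the formula does not compute h.

No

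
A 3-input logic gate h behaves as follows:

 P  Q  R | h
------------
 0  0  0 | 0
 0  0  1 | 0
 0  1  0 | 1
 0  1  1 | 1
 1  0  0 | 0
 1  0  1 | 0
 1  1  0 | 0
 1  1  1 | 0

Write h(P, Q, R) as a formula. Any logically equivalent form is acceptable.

The 1-rows are (0,1,0), (0,1,1). Each contributes one minterm — ¬P·Q·¬R; ¬P·Q·R — and their disjunction is a sum-of-products form of h.

h(P, Q, R) = ((¬P ∧ Q) ∧ ¬R) ∨ ((¬P ∧ Q) ∧ R)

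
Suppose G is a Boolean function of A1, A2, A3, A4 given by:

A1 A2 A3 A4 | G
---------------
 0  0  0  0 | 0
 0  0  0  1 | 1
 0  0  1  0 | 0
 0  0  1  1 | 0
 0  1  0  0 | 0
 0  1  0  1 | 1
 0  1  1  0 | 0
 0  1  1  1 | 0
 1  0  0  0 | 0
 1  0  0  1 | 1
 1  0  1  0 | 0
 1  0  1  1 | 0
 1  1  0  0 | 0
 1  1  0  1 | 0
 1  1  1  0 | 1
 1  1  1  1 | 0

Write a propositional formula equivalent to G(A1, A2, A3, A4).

The 1-rows are (0,0,0,1), (0,1,0,1), (1,0,0,1), (1,1,1,0). Each contributes one minterm — ¬A1·¬A2·¬A3·A4; ¬A1·A2·¬A3·A4; A1·¬A2·¬A3·A4; A1·A2·A3·¬A4 — and their disjunction is a sum-of-products form of G.

G(A1, A2, A3, A4) = (((((~A1 & ~A2) & ~A3) & A4) | (((~A1 & A2) & ~A3) & A4)) | (((A1 & ~A2) & ~A3) & A4)) | (((A1 & A2) & A3) & ~A4)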